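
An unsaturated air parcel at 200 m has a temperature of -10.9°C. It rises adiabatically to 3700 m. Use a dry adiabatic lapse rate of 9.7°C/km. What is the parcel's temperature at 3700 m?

-44.85°C

From 200 m to 3700 m (dry adiabatic): cools by 9.7 × 3.5 = 33.95°C, giving -44.85°C.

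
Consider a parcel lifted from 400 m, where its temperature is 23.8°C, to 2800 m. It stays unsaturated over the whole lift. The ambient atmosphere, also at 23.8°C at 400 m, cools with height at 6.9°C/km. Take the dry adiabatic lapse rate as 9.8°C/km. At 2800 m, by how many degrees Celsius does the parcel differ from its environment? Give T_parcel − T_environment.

-6.96°C (parcel cooler than environment)

Parcel:
  Dry to 2800 m: -9.8 × 2.4 km = -23.52°C, so T = 0.28°C.
Environment:
  Environment to 2800 m: -6.9 × 2.4 km = -16.56°C, so T = 7.24°C.
T_parcel − T_env = 0.28 − 7.24 = -6.96°C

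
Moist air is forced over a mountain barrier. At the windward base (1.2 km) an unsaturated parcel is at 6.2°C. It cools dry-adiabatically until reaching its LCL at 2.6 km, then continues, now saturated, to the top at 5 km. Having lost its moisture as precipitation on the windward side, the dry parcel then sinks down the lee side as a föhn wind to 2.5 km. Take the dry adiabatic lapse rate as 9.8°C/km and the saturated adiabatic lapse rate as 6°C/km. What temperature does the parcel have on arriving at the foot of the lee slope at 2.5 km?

1200 → 2600 m (dry, 9.8°C/km): ΔT = -9.8 × 1.4 = -13.72°C → T = -7.52°C
2600 → 5000 m (saturated, 6°C/km): ΔT = -6 × 2.4 = -14.4°C → T = -21.92°C
5000 → 2500 m (dry descent, 9.8°C/km): ΔT = +9.8 × 2.5 = +24.5°C → T = 2.58°C

2.58°C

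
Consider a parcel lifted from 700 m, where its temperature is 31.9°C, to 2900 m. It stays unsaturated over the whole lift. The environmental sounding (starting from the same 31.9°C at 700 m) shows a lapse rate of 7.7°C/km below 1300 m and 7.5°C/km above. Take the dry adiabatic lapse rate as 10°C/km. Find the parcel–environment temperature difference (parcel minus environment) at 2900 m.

Parcel:
  700 → 2900 m (dry, 10°C/km): ΔT = -10 × 2.2 = -22°C → T = 9.9°C
Environment:
  700 → 1300 m (environment, lower layer, 7.7°C/km): ΔT = -7.7 × 0.6 = -4.62°C → T = 27.28°C
  1300 → 2900 m (environment, upper layer, 7.5°C/km): ΔT = -7.5 × 1.6 = -12°C → T = 15.28°C
T_parcel − T_env = 9.9 − 15.28 = -5.38°C

-5.38°C (parcel cooler than environment)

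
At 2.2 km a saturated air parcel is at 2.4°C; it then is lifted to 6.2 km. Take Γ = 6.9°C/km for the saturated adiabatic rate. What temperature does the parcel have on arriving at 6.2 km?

Saturated adiabatic to 6200 m: -6.9 × 4 km = -27.6°C, so T = -25.2°C.

-25.2°C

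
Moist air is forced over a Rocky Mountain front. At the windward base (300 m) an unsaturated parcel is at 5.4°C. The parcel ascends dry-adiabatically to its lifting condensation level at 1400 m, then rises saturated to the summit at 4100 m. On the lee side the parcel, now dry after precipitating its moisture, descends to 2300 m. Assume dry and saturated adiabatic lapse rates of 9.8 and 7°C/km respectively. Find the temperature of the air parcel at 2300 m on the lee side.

300 → 1400 m (dry, 9.8°C/km): ΔT = -9.8 × 1.1 = -10.78°C → T = -5.38°C
1400 → 4100 m (saturated, 7°C/km): ΔT = -7 × 2.7 = -18.9°C → T = -24.28°C
4100 → 2300 m (dry descent, 9.8°C/km): ΔT = +9.8 × 1.8 = +17.64°C → T = -6.64°C

-6.64°C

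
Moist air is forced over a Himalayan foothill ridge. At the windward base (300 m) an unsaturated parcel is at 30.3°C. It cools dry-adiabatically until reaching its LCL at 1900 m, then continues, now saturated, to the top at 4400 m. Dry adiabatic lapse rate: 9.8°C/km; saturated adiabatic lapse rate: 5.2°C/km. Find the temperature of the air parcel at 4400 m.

From 300 m to 1900 m (dry): cools by 9.8 × 1.6 = 15.68°C, giving 14.62°C.
From 1900 m to 4400 m (saturated): cools by 5.2 × 2.5 = 13°C, giving 1.62°C.

1.62°C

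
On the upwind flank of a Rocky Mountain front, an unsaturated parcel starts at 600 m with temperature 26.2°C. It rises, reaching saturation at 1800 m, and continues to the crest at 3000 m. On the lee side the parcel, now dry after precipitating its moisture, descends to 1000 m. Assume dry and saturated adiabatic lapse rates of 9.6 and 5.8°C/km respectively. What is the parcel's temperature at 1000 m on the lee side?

Dry to 1800 m: -9.6 × 1.2 km = -11.52°C, so T = 14.68°C.
Saturated to 3000 m: -5.8 × 1.2 km = -6.96°C, so T = 7.72°C.
Dry descent to 1000 m: +9.6 × 2 km = +19.2°C, so T = 26.92°C.

26.92°C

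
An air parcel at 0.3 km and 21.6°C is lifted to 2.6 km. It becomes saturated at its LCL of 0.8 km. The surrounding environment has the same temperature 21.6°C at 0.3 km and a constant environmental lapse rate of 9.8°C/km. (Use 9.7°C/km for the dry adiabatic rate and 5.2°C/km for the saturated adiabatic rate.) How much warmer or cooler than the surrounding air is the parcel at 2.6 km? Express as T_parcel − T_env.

+8.33°C (parcel warmer than environment)

Parcel:
  From 300 m to 800 m (dry): cools by 9.7 × 0.5 = 4.85°C, giving 16.75°C.
  From 800 m to 2600 m (saturated): cools by 5.2 × 1.8 = 9.36°C, giving 7.39°C.
Environment:
  From 300 m to 2600 m (environment): cools by 9.8 × 2.3 = 22.54°C, giving -0.94°C.
T_parcel − T_env = 7.39 − (-0.94) = +8.33°C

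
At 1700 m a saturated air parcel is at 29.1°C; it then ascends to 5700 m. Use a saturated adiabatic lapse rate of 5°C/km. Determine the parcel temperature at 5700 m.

1700–5700 m, saturated adiabatic: Δz = 4 km ⇒ ΔT = -20°C; T = 9.1°C

9.1°C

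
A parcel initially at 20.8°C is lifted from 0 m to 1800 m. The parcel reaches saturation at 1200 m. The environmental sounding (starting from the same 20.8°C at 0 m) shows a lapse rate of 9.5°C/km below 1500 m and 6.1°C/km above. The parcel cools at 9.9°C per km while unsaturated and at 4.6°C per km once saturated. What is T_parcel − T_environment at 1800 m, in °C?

Parcel:
  From 0 m to 1200 m (dry): cools by 9.9 × 1.2 = 11.88°C, giving 8.92°C.
  From 1200 m to 1800 m (saturated): cools by 4.6 × 0.6 = 2.76°C, giving 6.16°C.
Environment:
  From 0 m to 1500 m (environment, lower layer): cools by 9.5 × 1.5 = 14.25°C, giving 6.55°C.
  From 1500 m to 1800 m (environment, upper layer): cools by 6.1 × 0.3 = 1.83°C, giving 4.72°C.
T_parcel − T_env = 6.16 − 4.72 = +1.44°C

+1.44°C (parcel warmer than environment)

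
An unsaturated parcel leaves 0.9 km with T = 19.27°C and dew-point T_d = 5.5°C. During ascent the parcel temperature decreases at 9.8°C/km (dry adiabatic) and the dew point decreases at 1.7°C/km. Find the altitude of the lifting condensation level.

2.6 km

T and T_d converge at 9.8 − 1.7 = 8.1°C per km
Height above start = (19.27 − 5.5) / 8.1 = 1.7 km
LCL altitude = 900 m + 1700 m = 2600 m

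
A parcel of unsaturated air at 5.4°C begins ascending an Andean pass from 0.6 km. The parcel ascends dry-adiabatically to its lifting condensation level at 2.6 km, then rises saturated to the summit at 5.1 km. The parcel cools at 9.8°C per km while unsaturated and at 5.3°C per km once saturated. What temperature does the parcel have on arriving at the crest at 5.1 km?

From 600 m to 2600 m (dry): cools by 9.8 × 2 = 19.6°C, giving -14.2°C.
From 2600 m to 5100 m (saturated): cools by 5.3 × 2.5 = 13.25°C, giving -27.45°C.

-27.45°C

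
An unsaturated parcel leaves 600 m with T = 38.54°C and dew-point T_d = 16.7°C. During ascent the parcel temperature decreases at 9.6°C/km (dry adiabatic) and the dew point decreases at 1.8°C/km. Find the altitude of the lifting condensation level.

3400 m

T and T_d converge at 9.6 − 1.8 = 7.8°C per km
Height above start = (38.54 − 16.7) / 7.8 = 2.8 km
LCL altitude = 600 m + 2800 m = 3400 m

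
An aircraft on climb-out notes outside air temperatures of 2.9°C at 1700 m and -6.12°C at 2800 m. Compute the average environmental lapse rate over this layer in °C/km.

Γ = −ΔT/Δz = (2.9 − (-6.12)) / (2800 − 1700) m
  = 9.02°C / 1.1 km = 8.2°C/km

8.2°C/km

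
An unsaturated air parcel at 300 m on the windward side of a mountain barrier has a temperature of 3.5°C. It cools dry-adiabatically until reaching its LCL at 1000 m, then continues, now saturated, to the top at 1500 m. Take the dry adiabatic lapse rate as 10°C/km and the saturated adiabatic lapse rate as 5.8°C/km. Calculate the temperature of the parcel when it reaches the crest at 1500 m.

-6.4°C

Dry to 1000 m: -10 × 0.7 km = -7°C, so T = -3.5°C.
Saturated to 1500 m: -5.8 × 0.5 km = -2.9°C, so T = -6.4°C.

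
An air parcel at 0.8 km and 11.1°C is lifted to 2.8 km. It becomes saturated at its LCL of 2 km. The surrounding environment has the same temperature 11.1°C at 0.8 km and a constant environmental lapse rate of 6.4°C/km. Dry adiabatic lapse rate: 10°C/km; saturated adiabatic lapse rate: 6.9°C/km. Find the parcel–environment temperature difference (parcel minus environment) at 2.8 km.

-4.72°C (parcel cooler than environment)

Parcel:
  800–2000 m, dry: Δz = 1.2 km ⇒ ΔT = -12°C; T = -0.9°C
  2000–2800 m, saturated: Δz = 0.8 km ⇒ ΔT = -5.52°C; T = -6.42°C
Environment:
  800–2800 m, environment: Δz = 2 km ⇒ ΔT = -12.8°C; T = -1.7°C
T_parcel − T_env = -6.42 − (-1.7) = -4.72°C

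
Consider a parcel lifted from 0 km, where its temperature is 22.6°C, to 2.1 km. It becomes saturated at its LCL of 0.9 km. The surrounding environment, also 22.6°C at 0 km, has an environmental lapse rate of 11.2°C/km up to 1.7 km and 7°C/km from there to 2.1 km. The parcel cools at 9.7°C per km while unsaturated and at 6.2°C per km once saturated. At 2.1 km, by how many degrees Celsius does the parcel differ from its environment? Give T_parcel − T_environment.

Parcel:
  Dry to 900 m: -9.7 × 0.9 km = -8.73°C, so T = 13.87°C.
  Saturated to 2100 m: -6.2 × 1.2 km = -7.44°C, so T = 6.43°C.
Environment:
  Environment, lower layer to 1700 m: -11.2 × 1.7 km = -19.04°C, so T = 3.56°C.
  Environment, upper layer to 2100 m: -7 × 0.4 km = -2.8°C, so T = 0.76°C.
T_parcel − T_env = 6.43 − 0.76 = +5.67°C

+5.67°C (parcel warmer than environment)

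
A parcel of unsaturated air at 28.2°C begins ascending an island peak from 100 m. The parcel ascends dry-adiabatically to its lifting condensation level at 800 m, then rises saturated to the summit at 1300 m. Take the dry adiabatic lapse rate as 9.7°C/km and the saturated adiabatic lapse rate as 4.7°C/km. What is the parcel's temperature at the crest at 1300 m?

19.06°C

From 100 m to 800 m (dry): cools by 9.7 × 0.7 = 6.79°C, giving 21.41°C.
From 800 m to 1300 m (saturated): cools by 4.7 × 0.5 = 2.35°C, giving 19.06°C.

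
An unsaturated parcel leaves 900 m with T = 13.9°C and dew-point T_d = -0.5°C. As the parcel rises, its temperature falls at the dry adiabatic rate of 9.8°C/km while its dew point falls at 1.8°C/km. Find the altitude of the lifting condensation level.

T and T_d converge at 9.8 − 1.8 = 8°C per km
Height above start = (13.9 − (-0.5)) / 8 = 1.8 km
LCL altitude = 900 m + 1800 m = 2700 m

2700 m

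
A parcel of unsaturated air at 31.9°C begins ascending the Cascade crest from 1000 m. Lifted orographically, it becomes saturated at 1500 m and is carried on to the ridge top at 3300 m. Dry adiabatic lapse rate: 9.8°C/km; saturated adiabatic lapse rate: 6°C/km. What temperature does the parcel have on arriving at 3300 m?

16.2°C

1000–1500 m, dry: Δz = 0.5 km ⇒ ΔT = -4.9°C; T = 27°C
1500–3300 m, saturated: Δz = 1.8 km ⇒ ΔT = -10.8°C; T = 16.2°C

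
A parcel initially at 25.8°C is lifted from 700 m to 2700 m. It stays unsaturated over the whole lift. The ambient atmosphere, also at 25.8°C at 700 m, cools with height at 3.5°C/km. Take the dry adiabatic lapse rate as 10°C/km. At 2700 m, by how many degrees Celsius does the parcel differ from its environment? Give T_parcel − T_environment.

Parcel:
  700–2700 m, dry: Δz = 2 km ⇒ ΔT = -20°C; T = 5.8°C
Environment:
  700–2700 m, environment: Δz = 2 km ⇒ ΔT = -7°C; T = 18.8°C
T_parcel − T_env = 5.8 − 18.8 = -13°C

-13°C (parcel cooler than environment)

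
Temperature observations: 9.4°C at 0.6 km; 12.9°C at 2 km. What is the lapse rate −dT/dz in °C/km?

Γ = −ΔT/Δz = (9.4 − 12.9) / (2000 − 600) m
  = -3.5°C / 1.4 km = -2.5°C/km

-2.5°C/km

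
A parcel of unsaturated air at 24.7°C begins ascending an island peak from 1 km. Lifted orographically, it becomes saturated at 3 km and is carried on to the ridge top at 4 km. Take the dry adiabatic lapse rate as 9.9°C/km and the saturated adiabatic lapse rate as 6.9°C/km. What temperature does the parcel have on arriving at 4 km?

From 1000 m to 3000 m (dry): cools by 9.9 × 2 = 19.8°C, giving 4.9°C.
From 3000 m to 4000 m (saturated): cools by 6.9 × 1 = 6.9°C, giving -2°C.

-2°C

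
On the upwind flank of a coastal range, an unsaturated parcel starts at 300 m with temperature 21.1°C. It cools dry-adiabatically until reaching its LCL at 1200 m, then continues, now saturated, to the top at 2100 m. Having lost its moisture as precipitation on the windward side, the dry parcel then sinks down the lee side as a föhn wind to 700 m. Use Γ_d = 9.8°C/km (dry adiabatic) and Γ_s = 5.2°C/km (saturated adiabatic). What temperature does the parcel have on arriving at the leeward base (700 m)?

300 → 1200 m (dry, 9.8°C/km): ΔT = -9.8 × 0.9 = -8.82°C → T = 12.28°C
1200 → 2100 m (saturated, 5.2°C/km): ΔT = -5.2 × 0.9 = -4.68°C → T = 7.6°C
2100 → 700 m (dry descent, 9.8°C/km): ΔT = +9.8 × 1.4 = +13.72°C → T = 21.32°C

21.32°C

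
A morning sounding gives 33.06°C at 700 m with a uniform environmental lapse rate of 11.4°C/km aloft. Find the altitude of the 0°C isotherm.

3600 m

Height above start = (33.06 − 0) / 11.4 = 2.9 km
Altitude = 700 m + 2900 m = 3600 m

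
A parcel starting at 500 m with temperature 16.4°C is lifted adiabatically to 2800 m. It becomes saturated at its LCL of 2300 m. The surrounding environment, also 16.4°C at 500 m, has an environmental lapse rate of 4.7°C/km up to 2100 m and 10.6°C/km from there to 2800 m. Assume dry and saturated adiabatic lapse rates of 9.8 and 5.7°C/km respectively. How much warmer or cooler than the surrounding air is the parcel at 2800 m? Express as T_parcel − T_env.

-5.55°C (parcel cooler than environment)

Parcel:
  Dry to 2300 m: -9.8 × 1.8 km = -17.64°C, so T = -1.24°C.
  Saturated to 2800 m: -5.7 × 0.5 km = -2.85°C, so T = -4.09°C.
Environment:
  Environment, lower layer to 2100 m: -4.7 × 1.6 km = -7.52°C, so T = 8.88°C.
  Environment, upper layer to 2800 m: -10.6 × 0.7 km = -7.42°C, so T = 1.46°C.
T_parcel − T_env = -4.09 − 1.46 = -5.55°C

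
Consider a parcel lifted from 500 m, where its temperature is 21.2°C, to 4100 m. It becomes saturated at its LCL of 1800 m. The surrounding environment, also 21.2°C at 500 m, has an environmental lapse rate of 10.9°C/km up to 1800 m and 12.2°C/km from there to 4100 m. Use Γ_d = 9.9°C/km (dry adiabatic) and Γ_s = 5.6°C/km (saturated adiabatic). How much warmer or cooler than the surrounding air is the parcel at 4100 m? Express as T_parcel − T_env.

+16.48°C (parcel warmer than environment)

Parcel:
  From 500 m to 1800 m (dry): cools by 9.9 × 1.3 = 12.87°C, giving 8.33°C.
  From 1800 m to 4100 m (saturated): cools by 5.6 × 2.3 = 12.88°C, giving -4.55°C.
Environment:
  From 500 m to 1800 m (environment, lower layer): cools by 10.9 × 1.3 = 14.17°C, giving 7.03°C.
  From 1800 m to 4100 m (environment, upper layer): cools by 12.2 × 2.3 = 28.06°C, giving -21.03°C.
T_parcel − T_env = -4.55 − (-21.03) = +16.48°C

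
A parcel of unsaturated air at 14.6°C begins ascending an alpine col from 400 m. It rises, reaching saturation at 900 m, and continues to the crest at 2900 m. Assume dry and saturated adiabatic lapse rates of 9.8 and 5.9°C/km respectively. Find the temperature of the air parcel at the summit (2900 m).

-2.1°C

Dry to 900 m: -9.8 × 0.5 km = -4.9°C, so T = 9.7°C.
Saturated to 2900 m: -5.9 × 2 km = -11.8°C, so T = -2.1°C.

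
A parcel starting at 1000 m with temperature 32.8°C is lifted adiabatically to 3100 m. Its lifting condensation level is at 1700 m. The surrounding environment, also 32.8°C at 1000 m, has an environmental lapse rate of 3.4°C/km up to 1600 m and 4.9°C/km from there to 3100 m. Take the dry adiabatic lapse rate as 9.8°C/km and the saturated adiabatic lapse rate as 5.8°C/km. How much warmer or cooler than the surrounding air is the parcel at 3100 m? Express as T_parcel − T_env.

-5.59°C (parcel cooler than environment)

Parcel:
  Dry to 1700 m: -9.8 × 0.7 km = -6.86°C, so T = 25.94°C.
  Saturated to 3100 m: -5.8 × 1.4 km = -8.12°C, so T = 17.82°C.
Environment:
  Environment, lower layer to 1600 m: -3.4 × 0.6 km = -2.04°C, so T = 30.76°C.
  Environment, upper layer to 3100 m: -4.9 × 1.5 km = -7.35°C, so T = 23.41°C.
T_parcel − T_env = 17.82 − 23.41 = -5.59°C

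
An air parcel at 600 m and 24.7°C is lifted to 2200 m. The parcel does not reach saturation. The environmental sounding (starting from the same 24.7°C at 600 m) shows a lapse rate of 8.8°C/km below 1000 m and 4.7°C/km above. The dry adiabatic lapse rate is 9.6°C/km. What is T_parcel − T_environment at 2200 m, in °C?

-6.2°C (parcel cooler than environment)

Parcel:
  Dry to 2200 m: -9.6 × 1.6 km = -15.36°C, so T = 9.34°C.
Environment:
  Environment, lower layer to 1000 m: -8.8 × 0.4 km = -3.52°C, so T = 21.18°C.
  Environment, upper layer to 2200 m: -4.7 × 1.2 km = -5.64°C, so T = 15.54°C.
T_parcel − T_env = 9.34 − 15.54 = -6.2°C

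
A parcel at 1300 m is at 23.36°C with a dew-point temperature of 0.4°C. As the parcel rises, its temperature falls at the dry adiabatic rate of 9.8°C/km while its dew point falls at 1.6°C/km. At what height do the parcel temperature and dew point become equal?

4100 m

T and T_d converge at 9.8 − 1.6 = 8.2°C per km
Height above start = (23.36 − 0.4) / 8.2 = 2.8 km
LCL altitude = 1300 m + 2800 m = 4100 m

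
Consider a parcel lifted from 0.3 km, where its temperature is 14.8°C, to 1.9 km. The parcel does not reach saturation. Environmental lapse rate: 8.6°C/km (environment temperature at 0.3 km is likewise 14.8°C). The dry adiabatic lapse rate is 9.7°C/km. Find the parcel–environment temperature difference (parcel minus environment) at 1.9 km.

Parcel:
  Dry to 1900 m: -9.7 × 1.6 km = -15.52°C, so T = -0.72°C.
Environment:
  Environment to 1900 m: -8.6 × 1.6 km = -13.76°C, so T = 1.04°C.
T_parcel − T_env = -0.72 − 1.04 = -1.76°C

-1.76°C (parcel cooler than environment)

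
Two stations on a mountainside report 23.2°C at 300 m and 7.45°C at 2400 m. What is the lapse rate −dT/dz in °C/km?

7.5°C/km

Γ = −ΔT/Δz = (23.2 − 7.45) / (2400 − 300) m
  = 15.75°C / 2.1 km = 7.5°C/km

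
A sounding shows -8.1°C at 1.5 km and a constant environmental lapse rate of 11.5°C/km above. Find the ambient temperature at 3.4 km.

Environmental to 3400 m: -11.5 × 1.9 km = -21.85°C, so T = -29.95°C.

-29.95°C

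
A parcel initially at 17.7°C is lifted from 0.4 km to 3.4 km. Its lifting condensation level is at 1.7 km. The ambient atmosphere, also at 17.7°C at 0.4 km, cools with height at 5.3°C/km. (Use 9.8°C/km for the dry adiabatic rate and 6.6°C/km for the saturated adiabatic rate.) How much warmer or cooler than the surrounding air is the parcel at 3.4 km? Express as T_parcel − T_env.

Parcel:
  400–1700 m, dry: Δz = 1.3 km ⇒ ΔT = -12.74°C; T = 4.96°C
  1700–3400 m, saturated: Δz = 1.7 km ⇒ ΔT = -11.22°C; T = -6.26°C
Environment:
  400–3400 m, environment: Δz = 3 km ⇒ ΔT = -15.9°C; T = 1.8°C
T_parcel − T_env = -6.26 − 1.8 = -8.06°C

-8.06°C (parcel cooler than environment)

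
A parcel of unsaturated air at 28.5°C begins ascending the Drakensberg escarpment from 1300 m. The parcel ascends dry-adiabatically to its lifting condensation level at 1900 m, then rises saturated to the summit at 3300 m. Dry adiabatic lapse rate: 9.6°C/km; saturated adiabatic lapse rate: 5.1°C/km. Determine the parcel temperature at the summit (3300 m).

Dry to 1900 m: -9.6 × 0.6 km = -5.76°C, so T = 22.74°C.
Saturated to 3300 m: -5.1 × 1.4 km = -7.14°C, so T = 15.6°C.

15.6°C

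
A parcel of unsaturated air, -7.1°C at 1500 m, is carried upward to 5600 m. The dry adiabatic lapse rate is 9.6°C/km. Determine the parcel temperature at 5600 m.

-46.46°C

Dry adiabatic to 5600 m: -9.6 × 4.1 km = -39.36°C, so T = -46.46°C.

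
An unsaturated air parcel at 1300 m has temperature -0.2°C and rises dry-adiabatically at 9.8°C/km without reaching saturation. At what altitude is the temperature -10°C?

2300 m

Height above start = (-0.2 − (-10)) / 9.8 = 1 km
Altitude = 1300 m + 1000 m = 2300 m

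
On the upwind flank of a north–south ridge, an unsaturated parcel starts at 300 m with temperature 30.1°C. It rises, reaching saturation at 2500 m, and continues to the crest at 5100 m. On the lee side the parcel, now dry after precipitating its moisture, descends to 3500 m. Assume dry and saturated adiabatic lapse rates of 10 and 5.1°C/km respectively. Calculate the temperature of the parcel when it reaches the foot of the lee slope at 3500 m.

10.84°C

Dry to 2500 m: -10 × 2.2 km = -22°C, so T = 8.1°C.
Saturated to 5100 m: -5.1 × 2.6 km = -13.26°C, so T = -5.16°C.
Dry descent to 3500 m: +10 × 1.6 km = +16°C, so T = 10.84°C.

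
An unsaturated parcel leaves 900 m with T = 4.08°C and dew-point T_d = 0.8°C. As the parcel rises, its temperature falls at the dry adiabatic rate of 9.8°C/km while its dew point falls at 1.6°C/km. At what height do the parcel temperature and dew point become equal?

1300 m

T and T_d converge at 9.8 − 1.6 = 8.2°C per km
Height above start = (4.08 − 0.8) / 8.2 = 0.4 km
LCL altitude = 900 m + 400 m = 1300 m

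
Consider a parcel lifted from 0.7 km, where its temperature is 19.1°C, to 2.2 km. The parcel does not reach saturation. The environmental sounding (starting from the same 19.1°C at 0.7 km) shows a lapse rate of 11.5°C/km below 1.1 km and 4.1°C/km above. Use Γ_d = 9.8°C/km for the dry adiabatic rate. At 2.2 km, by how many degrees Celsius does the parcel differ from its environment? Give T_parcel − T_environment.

Parcel:
  From 700 m to 2200 m (dry): cools by 9.8 × 1.5 = 14.7°C, giving 4.4°C.
Environment:
  From 700 m to 1100 m (environment, lower layer): cools by 11.5 × 0.4 = 4.6°C, giving 14.5°C.
  From 1100 m to 2200 m (environment, upper layer): cools by 4.1 × 1.1 = 4.51°C, giving 9.99°C.
T_parcel − T_env = 4.4 − 9.99 = -5.59°C

-5.59°C (parcel cooler than environment)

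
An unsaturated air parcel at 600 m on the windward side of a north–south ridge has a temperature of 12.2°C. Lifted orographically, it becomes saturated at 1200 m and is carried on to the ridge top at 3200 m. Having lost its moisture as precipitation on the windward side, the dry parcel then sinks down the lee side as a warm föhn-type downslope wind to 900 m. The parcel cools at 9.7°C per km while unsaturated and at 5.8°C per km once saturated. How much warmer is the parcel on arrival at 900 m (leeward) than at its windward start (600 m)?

+4.89°C

From 600 m to 1200 m (dry): cools by 9.7 × 0.6 = 5.82°C, giving 6.38°C.
From 1200 m to 3200 m (saturated): cools by 5.8 × 2 = 11.6°C, giving -5.22°C.
From 3200 m to 900 m (dry descent): warms by 9.7 × 2.3 = 22.31°C, giving 17.09°C.
Net change vs windward start: 17.09 − 12.2 = +4.89°C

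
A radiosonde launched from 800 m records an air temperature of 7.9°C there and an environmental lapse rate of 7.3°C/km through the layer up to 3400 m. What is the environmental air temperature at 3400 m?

Environmental to 3400 m: -7.3 × 2.6 km = -18.98°C, so T = -11.08°C.

-11.08°C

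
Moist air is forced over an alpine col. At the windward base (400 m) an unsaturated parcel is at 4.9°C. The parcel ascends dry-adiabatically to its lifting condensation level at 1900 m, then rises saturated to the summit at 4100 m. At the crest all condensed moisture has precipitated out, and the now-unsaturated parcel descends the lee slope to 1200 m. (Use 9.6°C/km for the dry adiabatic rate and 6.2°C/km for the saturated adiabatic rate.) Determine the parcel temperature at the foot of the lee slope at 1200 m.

4.7°C

Dry to 1900 m: -9.6 × 1.5 km = -14.4°C, so T = -9.5°C.
Saturated to 4100 m: -6.2 × 2.2 km = -13.64°C, so T = -23.14°C.
Dry descent to 1200 m: +9.6 × 2.9 km = +27.84°C, so T = 4.7°C.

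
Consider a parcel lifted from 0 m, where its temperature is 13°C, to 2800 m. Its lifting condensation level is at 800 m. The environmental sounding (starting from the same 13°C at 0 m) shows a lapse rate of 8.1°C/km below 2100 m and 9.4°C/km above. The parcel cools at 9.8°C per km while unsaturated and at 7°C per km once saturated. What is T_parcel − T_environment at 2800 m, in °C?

+1.75°C (parcel warmer than environment)

Parcel:
  0 → 800 m (dry, 9.8°C/km): ΔT = -9.8 × 0.8 = -7.84°C → T = 5.16°C
  800 → 2800 m (saturated, 7°C/km): ΔT = -7 × 2 = -14°C → T = -8.84°C
Environment:
  0 → 2100 m (environment, lower layer, 8.1°C/km): ΔT = -8.1 × 2.1 = -17.01°C → T = -4.01°C
  2100 → 2800 m (environment, upper layer, 9.4°C/km): ΔT = -9.4 × 0.7 = -6.58°C → T = -10.59°C
T_parcel − T_env = -8.84 − (-10.59) = +1.75°C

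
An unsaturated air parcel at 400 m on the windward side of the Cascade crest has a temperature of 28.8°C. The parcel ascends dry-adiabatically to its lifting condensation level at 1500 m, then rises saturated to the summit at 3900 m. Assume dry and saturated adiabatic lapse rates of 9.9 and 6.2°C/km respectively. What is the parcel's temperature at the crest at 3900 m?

3.03°C

Dry to 1500 m: -9.9 × 1.1 km = -10.89°C, so T = 17.91°C.
Saturated to 3900 m: -6.2 × 2.4 km = -14.88°C, so T = 3.03°C.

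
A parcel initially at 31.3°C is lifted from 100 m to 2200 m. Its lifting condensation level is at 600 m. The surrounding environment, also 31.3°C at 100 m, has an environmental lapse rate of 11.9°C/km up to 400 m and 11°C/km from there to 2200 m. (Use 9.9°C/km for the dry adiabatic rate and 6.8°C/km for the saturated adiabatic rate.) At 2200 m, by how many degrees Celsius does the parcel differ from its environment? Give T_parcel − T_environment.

+7.54°C (parcel warmer than environment)

Parcel:
  Dry to 600 m: -9.9 × 0.5 km = -4.95°C, so T = 26.35°C.
  Saturated to 2200 m: -6.8 × 1.6 km = -10.88°C, so T = 15.47°C.
Environment:
  Environment, lower layer to 400 m: -11.9 × 0.3 km = -3.57°C, so T = 27.73°C.
  Environment, upper layer to 2200 m: -11 × 1.8 km = -19.8°C, so T = 7.93°C.
T_parcel − T_env = 15.47 − 7.93 = +7.54°C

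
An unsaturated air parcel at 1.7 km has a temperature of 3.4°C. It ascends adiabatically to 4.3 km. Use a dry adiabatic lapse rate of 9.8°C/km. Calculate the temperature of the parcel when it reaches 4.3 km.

1700 → 4300 m (dry adiabatic, 9.8°C/km): ΔT = -9.8 × 2.6 = -25.48°C → T = -22.08°C

-22.08°C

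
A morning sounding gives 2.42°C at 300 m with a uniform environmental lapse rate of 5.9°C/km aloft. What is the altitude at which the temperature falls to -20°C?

Height above start = (2.42 − (-20)) / 5.9 = 3.8 km
Altitude = 300 m + 3800 m = 4100 m

4100 m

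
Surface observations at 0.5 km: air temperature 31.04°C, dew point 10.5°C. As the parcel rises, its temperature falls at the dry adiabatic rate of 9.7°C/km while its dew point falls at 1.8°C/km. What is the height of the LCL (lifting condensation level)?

T and T_d converge at 9.7 − 1.8 = 7.9°C per km
Height above start = (31.04 − 10.5) / 7.9 = 2.6 km
LCL altitude = 500 m + 2600 m = 3100 m

3.1 km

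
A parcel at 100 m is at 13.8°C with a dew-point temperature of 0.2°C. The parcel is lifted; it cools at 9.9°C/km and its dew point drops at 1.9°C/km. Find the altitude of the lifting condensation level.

T and T_d converge at 9.9 − 1.9 = 8°C per km
Height above start = (13.8 − 0.2) / 8 = 1.7 km
LCL altitude = 100 m + 1700 m = 1800 m

1800 m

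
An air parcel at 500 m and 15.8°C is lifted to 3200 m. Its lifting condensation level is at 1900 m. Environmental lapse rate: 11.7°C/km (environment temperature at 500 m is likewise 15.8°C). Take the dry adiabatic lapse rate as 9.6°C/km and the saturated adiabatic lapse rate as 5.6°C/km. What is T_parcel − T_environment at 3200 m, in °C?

+10.87°C (parcel warmer than environment)

Parcel:
  Dry to 1900 m: -9.6 × 1.4 km = -13.44°C, so T = 2.36°C.
  Saturated to 3200 m: -5.6 × 1.3 km = -7.28°C, so T = -4.92°C.
Environment:
  Environment to 3200 m: -11.7 × 2.7 km = -31.59°C, so T = -15.79°C.
T_parcel − T_env = -4.92 − (-15.79) = +10.87°C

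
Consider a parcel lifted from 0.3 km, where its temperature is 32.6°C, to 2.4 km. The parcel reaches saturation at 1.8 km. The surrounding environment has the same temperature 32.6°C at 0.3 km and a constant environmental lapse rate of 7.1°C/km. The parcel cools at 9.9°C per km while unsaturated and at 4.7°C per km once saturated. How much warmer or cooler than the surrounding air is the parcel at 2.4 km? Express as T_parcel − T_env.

-2.76°C (parcel cooler than environment)

Parcel:
  300–1800 m, dry: Δz = 1.5 km ⇒ ΔT = -14.85°C; T = 17.75°C
  1800–2400 m, saturated: Δz = 0.6 km ⇒ ΔT = -2.82°C; T = 14.93°C
Environment:
  300–2400 m, environment: Δz = 2.1 km ⇒ ΔT = -14.91°C; T = 17.69°C
T_parcel − T_env = 14.93 − 17.69 = -2.76°C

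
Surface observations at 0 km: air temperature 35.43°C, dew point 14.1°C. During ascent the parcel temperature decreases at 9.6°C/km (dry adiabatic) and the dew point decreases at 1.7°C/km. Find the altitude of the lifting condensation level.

2.7 km

T and T_d converge at 9.6 − 1.7 = 7.9°C per km
Height above start = (35.43 − 14.1) / 7.9 = 2.7 km
LCL altitude = 0 m + 2700 m = 2700 m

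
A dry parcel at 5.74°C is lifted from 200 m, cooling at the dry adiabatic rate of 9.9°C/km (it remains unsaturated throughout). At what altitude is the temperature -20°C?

2800 m

Height above start = (5.74 − (-20)) / 9.9 = 2.6 km
Altitude = 200 m + 2600 m = 2800 m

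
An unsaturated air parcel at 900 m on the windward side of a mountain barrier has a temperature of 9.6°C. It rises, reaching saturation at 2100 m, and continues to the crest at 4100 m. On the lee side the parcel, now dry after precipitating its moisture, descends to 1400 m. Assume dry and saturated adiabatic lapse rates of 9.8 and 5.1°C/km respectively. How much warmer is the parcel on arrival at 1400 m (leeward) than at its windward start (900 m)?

+4.5°C

Dry to 2100 m: -9.8 × 1.2 km = -11.76°C, so T = -2.16°C.
Saturated to 4100 m: -5.1 × 2 km = -10.2°C, so T = -12.36°C.
Dry descent to 1400 m: +9.8 × 2.7 km = +26.46°C, so T = 14.1°C.
Net change vs windward start: 14.1 − 9.6 = +4.5°C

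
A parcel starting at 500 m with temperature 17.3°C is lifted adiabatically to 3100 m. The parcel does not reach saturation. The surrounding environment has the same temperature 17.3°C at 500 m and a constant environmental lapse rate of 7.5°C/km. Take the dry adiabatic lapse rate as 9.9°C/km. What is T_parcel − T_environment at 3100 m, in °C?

Parcel:
  500 → 3100 m (dry, 9.9°C/km): ΔT = -9.9 × 2.6 = -25.74°C → T = -8.44°C
Environment:
  500 → 3100 m (environment, 7.5°C/km): ΔT = -7.5 × 2.6 = -19.5°C → T = -2.2°C
T_parcel − T_env = -8.44 − (-2.2) = -6.24°C

-6.24°C (parcel cooler than environment)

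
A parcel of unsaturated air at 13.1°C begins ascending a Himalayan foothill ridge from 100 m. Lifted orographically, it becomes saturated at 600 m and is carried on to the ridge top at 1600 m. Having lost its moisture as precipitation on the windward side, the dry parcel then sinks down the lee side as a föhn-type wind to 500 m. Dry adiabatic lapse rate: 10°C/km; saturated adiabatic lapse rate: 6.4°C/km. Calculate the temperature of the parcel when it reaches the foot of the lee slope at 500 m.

12.7°C

From 100 m to 600 m (dry): cools by 10 × 0.5 = 5°C, giving 8.1°C.
From 600 m to 1600 m (saturated): cools by 6.4 × 1 = 6.4°C, giving 1.7°C.
From 1600 m to 500 m (dry descent): warms by 10 × 1.1 = 11°C, giving 12.7°C.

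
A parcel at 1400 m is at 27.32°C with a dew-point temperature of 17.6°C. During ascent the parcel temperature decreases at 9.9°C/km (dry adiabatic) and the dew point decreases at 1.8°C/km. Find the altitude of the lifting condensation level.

T and T_d converge at 9.9 − 1.8 = 8.1°C per km
Height above start = (27.32 − 17.6) / 8.1 = 1.2 km
LCL altitude = 1400 m + 1200 m = 2600 m

2600 m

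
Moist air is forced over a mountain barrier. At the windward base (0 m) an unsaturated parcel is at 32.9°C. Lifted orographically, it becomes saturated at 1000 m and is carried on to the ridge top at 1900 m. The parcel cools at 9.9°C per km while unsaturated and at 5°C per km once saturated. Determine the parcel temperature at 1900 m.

From 0 m to 1000 m (dry): cools by 9.9 × 1 = 9.9°C, giving 23°C.
From 1000 m to 1900 m (saturated): cools by 5 × 0.9 = 4.5°C, giving 18.5°C.

18.5°C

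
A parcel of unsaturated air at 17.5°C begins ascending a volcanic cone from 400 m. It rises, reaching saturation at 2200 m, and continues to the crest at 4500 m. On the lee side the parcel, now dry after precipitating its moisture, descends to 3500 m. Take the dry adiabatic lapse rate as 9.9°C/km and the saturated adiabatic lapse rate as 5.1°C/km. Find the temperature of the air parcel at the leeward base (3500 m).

-2.15°C

Dry to 2200 m: -9.9 × 1.8 km = -17.82°C, so T = -0.32°C.
Saturated to 4500 m: -5.1 × 2.3 km = -11.73°C, so T = -12.05°C.
Dry descent to 3500 m: +9.9 × 1 km = +9.9°C, so T = -2.15°C.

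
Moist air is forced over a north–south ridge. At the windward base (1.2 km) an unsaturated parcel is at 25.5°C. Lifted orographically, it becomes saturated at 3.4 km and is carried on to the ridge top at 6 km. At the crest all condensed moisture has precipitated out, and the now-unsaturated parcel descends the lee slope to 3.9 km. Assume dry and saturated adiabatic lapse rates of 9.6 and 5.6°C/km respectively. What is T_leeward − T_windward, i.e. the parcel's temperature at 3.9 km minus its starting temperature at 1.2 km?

1200–3400 m, dry: Δz = 2.2 km ⇒ ΔT = -21.12°C; T = 4.38°C
3400–6000 m, saturated: Δz = 2.6 km ⇒ ΔT = -14.56°C; T = -10.18°C
6000–3900 m, dry descent: Δz = 2.1 km ⇒ ΔT = +20.16°C; T = 9.98°C
Net change vs windward start: 9.98 − 25.5 = -15.52°C

-15.52°C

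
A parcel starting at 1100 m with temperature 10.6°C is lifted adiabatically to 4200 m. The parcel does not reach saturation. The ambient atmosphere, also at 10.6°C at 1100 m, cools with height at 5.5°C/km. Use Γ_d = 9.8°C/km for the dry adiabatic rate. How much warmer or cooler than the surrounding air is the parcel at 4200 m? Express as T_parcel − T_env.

-13.33°C (parcel cooler than environment)

Parcel:
  Dry to 4200 m: -9.8 × 3.1 km = -30.38°C, so T = -19.78°C.
Environment:
  Environment to 4200 m: -5.5 × 3.1 km = -17.05°C, so T = -6.45°C.
T_parcel − T_env = -19.78 − (-6.45) = -13.33°C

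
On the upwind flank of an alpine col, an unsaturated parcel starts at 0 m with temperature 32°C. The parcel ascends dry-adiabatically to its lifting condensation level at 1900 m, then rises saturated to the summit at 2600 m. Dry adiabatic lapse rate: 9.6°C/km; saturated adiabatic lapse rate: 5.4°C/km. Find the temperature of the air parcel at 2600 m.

9.98°C

From 0 m to 1900 m (dry): cools by 9.6 × 1.9 = 18.24°C, giving 13.76°C.
From 1900 m to 2600 m (saturated): cools by 5.4 × 0.7 = 3.78°C, giving 9.98°C.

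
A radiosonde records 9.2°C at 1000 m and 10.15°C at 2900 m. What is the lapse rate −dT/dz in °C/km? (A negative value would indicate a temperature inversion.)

-0.5°C/km

Γ = −ΔT/Δz = (9.2 − 10.15) / (2900 − 1000) m
  = -0.95°C / 1.9 km = -0.5°C/km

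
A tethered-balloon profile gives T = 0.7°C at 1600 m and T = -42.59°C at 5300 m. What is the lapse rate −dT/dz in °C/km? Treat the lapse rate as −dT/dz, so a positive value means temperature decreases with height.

Γ = −ΔT/Δz = (0.7 − (-42.59)) / (5300 − 1600) m
  = 43.29°C / 3.7 km = 11.7°C/km

11.7°C/km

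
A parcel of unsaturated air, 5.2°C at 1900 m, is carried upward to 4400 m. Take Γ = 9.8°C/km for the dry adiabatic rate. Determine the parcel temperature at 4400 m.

-19.3°C

Dry adiabatic to 4400 m: -9.8 × 2.5 km = -24.5°C, so T = -19.3°C.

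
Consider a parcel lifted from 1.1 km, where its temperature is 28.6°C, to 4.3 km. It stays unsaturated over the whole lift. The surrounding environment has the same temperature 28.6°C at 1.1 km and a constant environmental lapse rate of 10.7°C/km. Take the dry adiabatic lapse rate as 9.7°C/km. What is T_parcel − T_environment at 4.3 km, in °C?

+3.2°C (parcel warmer than environment)

Parcel:
  1100 → 4300 m (dry, 9.7°C/km): ΔT = -9.7 × 3.2 = -31.04°C → T = -2.44°C
Environment:
  1100 → 4300 m (environment, 10.7°C/km): ΔT = -10.7 × 3.2 = -34.24°C → T = -5.64°C
T_parcel − T_env = -2.44 − (-5.64) = +3.2°C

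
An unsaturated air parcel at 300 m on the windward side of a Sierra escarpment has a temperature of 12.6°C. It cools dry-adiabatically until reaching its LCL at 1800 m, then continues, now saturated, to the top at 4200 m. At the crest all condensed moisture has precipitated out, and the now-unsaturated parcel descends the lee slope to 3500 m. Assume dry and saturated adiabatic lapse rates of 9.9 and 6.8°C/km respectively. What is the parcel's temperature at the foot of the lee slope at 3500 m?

From 300 m to 1800 m (dry): cools by 9.9 × 1.5 = 14.85°C, giving -2.25°C.
From 1800 m to 4200 m (saturated): cools by 6.8 × 2.4 = 16.32°C, giving -18.57°C.
From 4200 m to 3500 m (dry descent): warms by 9.9 × 0.7 = 6.93°C, giving -11.64°C.

-11.64°C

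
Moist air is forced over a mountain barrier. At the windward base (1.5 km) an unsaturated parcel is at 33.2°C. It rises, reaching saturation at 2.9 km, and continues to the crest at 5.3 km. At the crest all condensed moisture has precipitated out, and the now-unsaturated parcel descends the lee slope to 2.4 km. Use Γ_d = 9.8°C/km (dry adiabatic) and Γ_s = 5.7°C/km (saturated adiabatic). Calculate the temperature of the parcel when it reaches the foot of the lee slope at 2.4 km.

34.22°C

Dry to 2900 m: -9.8 × 1.4 km = -13.72°C, so T = 19.48°C.
Saturated to 5300 m: -5.7 × 2.4 km = -13.68°C, so T = 5.8°C.
Dry descent to 2400 m: +9.8 × 2.9 km = +28.42°C, so T = 34.22°C.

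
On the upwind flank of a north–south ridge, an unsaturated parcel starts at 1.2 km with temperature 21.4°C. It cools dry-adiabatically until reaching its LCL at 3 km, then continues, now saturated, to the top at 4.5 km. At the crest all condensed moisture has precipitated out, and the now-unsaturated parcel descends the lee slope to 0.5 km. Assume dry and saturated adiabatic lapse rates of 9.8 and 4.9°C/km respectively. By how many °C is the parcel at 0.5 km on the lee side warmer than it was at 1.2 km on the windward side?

+14.21°C

Dry to 3000 m: -9.8 × 1.8 km = -17.64°C, so T = 3.76°C.
Saturated to 4500 m: -4.9 × 1.5 km = -7.35°C, so T = -3.59°C.
Dry descent to 500 m: +9.8 × 4 km = +39.2°C, so T = 35.61°C.
Net change vs windward start: 35.61 − 21.4 = +14.21°C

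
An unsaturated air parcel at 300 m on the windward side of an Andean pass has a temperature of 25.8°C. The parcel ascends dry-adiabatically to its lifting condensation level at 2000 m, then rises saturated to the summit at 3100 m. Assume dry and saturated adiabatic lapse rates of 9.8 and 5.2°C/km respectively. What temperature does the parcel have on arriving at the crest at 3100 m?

3.42°C

300 → 2000 m (dry, 9.8°C/km): ΔT = -9.8 × 1.7 = -16.66°C → T = 9.14°C
2000 → 3100 m (saturated, 5.2°C/km): ΔT = -5.2 × 1.1 = -5.72°C → T = 3.42°C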